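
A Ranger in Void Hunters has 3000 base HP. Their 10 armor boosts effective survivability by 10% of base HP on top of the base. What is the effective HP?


EHP = 3000 * (1 + 10/100)
= 3000 * (1 + 0.1)
= 3000 * 1.1
= 3300.0

3300.0 EHP


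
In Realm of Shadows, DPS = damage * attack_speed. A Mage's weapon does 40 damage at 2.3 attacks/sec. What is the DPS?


DPS = damage * attack_speed
= 40 * 2.3
= 92.0

92.0 DPS


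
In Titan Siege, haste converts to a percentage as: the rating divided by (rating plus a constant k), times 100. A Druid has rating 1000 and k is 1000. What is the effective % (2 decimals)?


effective% = rating / (rating + k) * 100
= 1000 / (1000 + 1000) * 100
= 1000 / 2000 * 100
= 0.5 * 100
= 50.00%

50.00%


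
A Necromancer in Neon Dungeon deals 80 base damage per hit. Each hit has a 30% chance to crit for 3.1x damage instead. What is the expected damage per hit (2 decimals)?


E[dmg] = base * (1 + crit_chance * (crit_mult - 1))
cc as decimal = 30/100 = 0.3
cm - 1 = 3.1 - 1 = 2.1
Bonus factor = 0.3 * 2.1 = 0.63
Total multiplier = 1 + 0.63 = 1.63
Expected damage = 80 * 1.63 = 130.40

130.40 damage


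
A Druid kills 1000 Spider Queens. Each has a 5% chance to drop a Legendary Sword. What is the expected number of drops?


Expected drops = kills * (drop_rate / 100)
= 1000 * (5 / 100)
= 1000 * 0.05
= 50.0

50.0 drops


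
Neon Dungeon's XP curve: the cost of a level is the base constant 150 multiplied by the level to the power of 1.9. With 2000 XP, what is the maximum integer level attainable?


XP = 150 * level^1.9, so level = (XP / 150)^(1/1.9)
= (2000 / 150)^(1/1.9)
= 13.3333^0.5263
= 3.9091
Floor: level = 3

level 3


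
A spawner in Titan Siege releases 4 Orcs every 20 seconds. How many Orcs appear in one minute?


Spawns per minute = count * (60 / interval)
= 4 * (60 / 20)
= 4 * 3.0
= 12.0

12.0 per minute


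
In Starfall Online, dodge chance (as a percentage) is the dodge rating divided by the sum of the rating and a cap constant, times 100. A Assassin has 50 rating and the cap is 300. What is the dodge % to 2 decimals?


dodge% = 50 / (50 + 300) * 100
= 50 / 350 * 100
= 0.142857 * 100
= 14.29%

14.29%


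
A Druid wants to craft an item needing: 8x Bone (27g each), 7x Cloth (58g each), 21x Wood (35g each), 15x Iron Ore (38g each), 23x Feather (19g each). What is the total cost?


Cost breakdown:
  Bone: 8 * 27 = 216
  Cloth: 7 * 58 = 406
  Wood: 21 * 35 = 735
  Iron Ore: 15 * 38 = 570
  Feather: 23 * 19 = 437
Total = 216 + 406 + 735 + 570 + 437 = 2364

2364 gold


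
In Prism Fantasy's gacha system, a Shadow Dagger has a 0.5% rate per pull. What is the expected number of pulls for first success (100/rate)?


Expected pulls for a geometric distribution = 1/p = 100 / rate%
= 100 / 0.5
= 200.0

200.0 pulls


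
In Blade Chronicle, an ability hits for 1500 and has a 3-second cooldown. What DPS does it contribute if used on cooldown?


DPS = damage / cooldown
= 1500 / 3
= 500.00

500.00 DPS


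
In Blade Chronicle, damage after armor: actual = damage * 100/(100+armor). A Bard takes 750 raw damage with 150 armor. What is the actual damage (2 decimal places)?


actual = 750 * 100 / (100 + 150)
= 750 * 100 / 250
= 75000 / 250
= 300.00

300.00 damage


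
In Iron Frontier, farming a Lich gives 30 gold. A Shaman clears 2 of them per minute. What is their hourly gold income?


Gold per minute = 30 * 2 = 60
Gold per hour = 60 * 60 = 3600

3600 gold/hour


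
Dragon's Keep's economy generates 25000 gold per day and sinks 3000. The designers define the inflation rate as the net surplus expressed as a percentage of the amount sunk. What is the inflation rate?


Net gold = 25000 - 3000 = 22000
Inflation rate = net / sunk * 100 = 22000 / 3000 * 100
= 7.333333 * 100
= 733.33%

733.33%


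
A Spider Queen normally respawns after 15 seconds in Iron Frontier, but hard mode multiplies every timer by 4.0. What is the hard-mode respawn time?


Respawn time = base * multiplier
= 15 * 4.0
= 60.0 seconds

60.0 seconds


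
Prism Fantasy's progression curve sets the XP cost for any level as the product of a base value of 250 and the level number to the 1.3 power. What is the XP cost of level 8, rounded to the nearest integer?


XP = 250 * level^1.3
Substitute level = 8:
XP = 250 * 8^1.3
= 250 * 14.9285
= 3732

3732 XP


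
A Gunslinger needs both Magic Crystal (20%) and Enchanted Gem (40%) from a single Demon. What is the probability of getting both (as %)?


For independent events, P(both) = P(A) * P(B)
= 20% * 40%
= 800 / 100 %
= 8.0%

8.0%


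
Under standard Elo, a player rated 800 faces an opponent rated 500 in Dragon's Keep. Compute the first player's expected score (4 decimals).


Elo expected score: Ea = 1/(1 + 10^((Rb-Ra)/400))
Rb - Ra = 500 - 800 = -300
(Rb-Ra)/400 = -300/400 = -0.75
10^-0.75 = 0.177828
Ea = 1/(1 + 0.177828) = 1/1.177828 = 0.8490

0.8490


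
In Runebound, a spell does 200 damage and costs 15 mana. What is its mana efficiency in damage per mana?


Efficiency = damage / mana
= 200 / 15
= 13.33

13.33 dmg/mana


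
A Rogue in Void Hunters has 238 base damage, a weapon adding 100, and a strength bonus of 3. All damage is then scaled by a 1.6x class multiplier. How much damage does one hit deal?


Sum base + weapon + str = 238 + 100 + 3 = 341
Multiply by 1.6:
341 * 1.6 = 545.6

545.6 damage


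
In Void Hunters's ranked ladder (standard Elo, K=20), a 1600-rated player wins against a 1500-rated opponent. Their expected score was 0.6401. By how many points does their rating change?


Elo update: delta = K * (S - Ea), where S = 1 (wins)
S - Ea = 1 - 0.6401 = 0.3599
Rating change = 20 * 0.3599
= 7.20

7.20 rating points


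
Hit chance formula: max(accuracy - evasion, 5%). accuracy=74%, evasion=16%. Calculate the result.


accuracy - evasion = 74 - 16 = 58
Apply floor: max(58, 5) = 58
Hit chance = 58%

58%


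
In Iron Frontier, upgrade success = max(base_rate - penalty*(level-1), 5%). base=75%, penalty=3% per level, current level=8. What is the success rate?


raw_rate = 75 - 3 * (8 - 1)
= 75 - 3 * 7
= 75 - 21
= 54
Apply floor: max(54, 5) = 54%

54%


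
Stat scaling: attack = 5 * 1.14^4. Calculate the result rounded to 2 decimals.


value = base * growth^level
= 5 * 1.14^4
= 5 * 1.68896
= 8.44

8.44 attack


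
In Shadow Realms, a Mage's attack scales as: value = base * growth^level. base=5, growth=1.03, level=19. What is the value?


value = base * growth^level
= 5 * 1.03^19
= 5 * 1.753506
= 8.77

8.77 attack


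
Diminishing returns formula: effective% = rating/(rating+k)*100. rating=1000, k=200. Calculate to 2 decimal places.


effective% = rating / (rating + k) * 100
= 1000 / (1000 + 200) * 100
= 1000 / 1200 * 100
= 0.833333 * 100
= 83.33%

83.33%


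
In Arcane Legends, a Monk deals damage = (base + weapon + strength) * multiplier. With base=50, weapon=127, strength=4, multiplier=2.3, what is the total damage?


Sum base + weapon + str = 50 + 127 + 4 = 181
Multiply by 2.3:
181 * 2.3 = 416.3

416.3 damage


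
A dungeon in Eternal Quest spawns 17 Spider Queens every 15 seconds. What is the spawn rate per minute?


Spawns per minute = count * (60 / interval)
= 17 * (60 / 15)
= 17 * 4.0
= 68.0

68.0 per minute


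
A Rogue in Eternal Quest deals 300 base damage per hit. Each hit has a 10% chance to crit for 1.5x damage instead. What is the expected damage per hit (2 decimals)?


E[dmg] = base * (1 + crit_chance * (crit_mult - 1))
cc as decimal = 10/100 = 0.1
cm - 1 = 1.5 - 1 = 0.5
Bonus factor = 0.1 * 0.5 = 0.05
Total multiplier = 1 + 0.05 = 1.05
Expected damage = 300 * 1.05 = 315.00

315.00 damage


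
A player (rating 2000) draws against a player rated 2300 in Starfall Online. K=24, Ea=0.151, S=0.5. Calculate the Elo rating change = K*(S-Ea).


Elo update: delta = K * (S - Ea), where S = 0.5 (draws)
S - Ea = 0.5 - 0.151 = 0.349
Rating change = 24 * 0.349
= 8.38

8.38 rating points


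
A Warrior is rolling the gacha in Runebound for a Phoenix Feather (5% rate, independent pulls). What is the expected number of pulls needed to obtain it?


Expected pulls for a geometric distribution = 1/p = 100 / rate%
= 100 / 5
= 20.0

20.0 pulls


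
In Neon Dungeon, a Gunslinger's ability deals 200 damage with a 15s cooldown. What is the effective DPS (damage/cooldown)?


DPS = damage / cooldown
= 200 / 15
= 13.33

13.33 DPS


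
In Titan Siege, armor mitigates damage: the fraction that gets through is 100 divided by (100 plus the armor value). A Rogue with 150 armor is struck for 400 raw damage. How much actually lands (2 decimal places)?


actual = 400 * 100 / (100 + 150)
= 400 * 100 / 250
= 40000 / 250
= 160.00

160.00 damage


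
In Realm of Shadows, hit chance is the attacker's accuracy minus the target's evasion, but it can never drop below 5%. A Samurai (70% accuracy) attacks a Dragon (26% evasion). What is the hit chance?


accuracy - evasion = 70 - 26 = 44
Apply floor: max(44, 5) = 44
Hit chance = 44%

44%


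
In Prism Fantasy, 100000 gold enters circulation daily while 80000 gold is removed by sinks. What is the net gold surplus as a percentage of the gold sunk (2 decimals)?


Net gold = 100000 - 80000 = 20000
Inflation rate = net / sunk * 100 = 20000 / 80000 * 100
= 0.25 * 100
= 25.00%

25.00%


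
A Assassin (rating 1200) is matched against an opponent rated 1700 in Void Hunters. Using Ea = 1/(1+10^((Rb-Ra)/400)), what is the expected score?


Elo expected score: Ea = 1/(1 + 10^((Rb-Ra)/400))
Rb - Ra = 1700 - 1200 = 500
(Rb-Ra)/400 = 500/400 = 1.25
10^1.25 = 17.782794
Ea = 1/(1 + 17.782794) = 1/18.782794 = 0.0532

0.0532


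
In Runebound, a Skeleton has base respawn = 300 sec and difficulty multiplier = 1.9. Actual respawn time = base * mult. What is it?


Respawn time = base * multiplier
= 300 * 1.9
= 570.0 seconds

570.0 seconds


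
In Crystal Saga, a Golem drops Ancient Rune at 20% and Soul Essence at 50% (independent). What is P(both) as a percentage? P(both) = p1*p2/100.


For independent events, P(both) = P(A) * P(B)
= 20% * 50%
= 1000 / 100 %
= 10.0%

10.0%


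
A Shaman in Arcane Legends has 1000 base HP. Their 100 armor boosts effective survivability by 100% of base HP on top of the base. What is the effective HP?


EHP = 1000 * (1 + 100/100)
= 1000 * (1 + 1.0)
= 1000 * 2.0
= 2000.0

2000.0 EHP


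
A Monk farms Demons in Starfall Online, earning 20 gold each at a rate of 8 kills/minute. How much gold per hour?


Gold per minute = 20 * 8 = 160
Gold per hour = 160 * 60 = 9600

9600 gold/hour


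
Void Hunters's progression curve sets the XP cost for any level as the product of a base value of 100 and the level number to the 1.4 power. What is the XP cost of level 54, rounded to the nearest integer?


XP = 100 * level^1.4
Substitute level = 54:
XP = 100 * 54^1.4
= 100 * 266.2878
= 26629

26629 XP


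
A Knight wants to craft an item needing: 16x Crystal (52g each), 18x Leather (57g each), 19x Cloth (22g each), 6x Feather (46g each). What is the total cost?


Cost breakdown:
  Crystal: 16 * 52 = 832
  Leather: 18 * 57 = 1026
  Cloth: 19 * 22 = 418
  Feather: 6 * 46 = 276
Total = 832 + 1026 + 418 + 276 = 2552

2552 gold


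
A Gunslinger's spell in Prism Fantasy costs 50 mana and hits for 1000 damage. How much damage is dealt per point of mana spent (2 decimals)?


Efficiency = damage / mana
= 1000 / 50
= 20.00

20.00 dmg/mana


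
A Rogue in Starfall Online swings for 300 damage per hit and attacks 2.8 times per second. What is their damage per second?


DPS = damage * attack_speed
= 300 * 2.8
= 840.0

840.0 DPS


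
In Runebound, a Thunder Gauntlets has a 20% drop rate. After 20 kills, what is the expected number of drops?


Expected drops = kills * (drop_rate / 100)
= 20 * (20 / 100)
= 20 * 0.2
= 4.0

4.0 drops


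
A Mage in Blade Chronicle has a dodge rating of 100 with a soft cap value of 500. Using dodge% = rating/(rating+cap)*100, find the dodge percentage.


dodge% = 100 / (100 + 500) * 100
= 100 / 600 * 100
= 0.166667 * 100
= 16.67%

16.67%


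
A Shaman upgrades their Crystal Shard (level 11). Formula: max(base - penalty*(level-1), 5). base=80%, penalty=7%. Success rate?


raw_rate = 80 - 7 * (11 - 1)
= 80 - 7 * 10
= 80 - 70
= 10
Apply floor: max(10, 5) = 10%

10%


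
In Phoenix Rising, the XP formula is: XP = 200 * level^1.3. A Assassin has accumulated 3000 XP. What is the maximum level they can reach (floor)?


XP = 200 * level^1.3, so level = (XP / 200)^(1/1.3)
= (3000 / 200)^(1/1.3)
= 15.0^0.7692
= 8.0294
Floor: level = 8

level 8


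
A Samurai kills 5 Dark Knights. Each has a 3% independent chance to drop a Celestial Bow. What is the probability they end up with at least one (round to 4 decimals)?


P(at least one) = 1 - P(none) = 1 - (1-p)^n
p = 3/100 = 0.03
1 - p = 0.97
(1 - p)^5 = 0.97^5 = 0.858734
P(at least one) = 1 - 0.858734 = 0.1413

0.1413


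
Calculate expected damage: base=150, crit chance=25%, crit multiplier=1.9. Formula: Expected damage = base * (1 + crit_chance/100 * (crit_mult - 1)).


E[dmg] = base * (1 + crit_chance * (crit_mult - 1))
cc as decimal = 25/100 = 0.25
cm - 1 = 1.9 - 1 = 0.9
Bonus factor = 0.25 * 0.9 = 0.225
Total multiplier = 1 + 0.225 = 1.225
Expected damage = 150 * 1.225 = 183.75

183.75 damage


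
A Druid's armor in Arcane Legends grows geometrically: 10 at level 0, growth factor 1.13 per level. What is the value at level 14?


value = base * growth^level
= 10 * 1.13^14
= 10 * 5.534753
= 55.35

55.35 armor


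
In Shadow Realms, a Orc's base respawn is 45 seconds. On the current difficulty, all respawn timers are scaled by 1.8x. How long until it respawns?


Respawn time = base * multiplier
= 45 * 1.8
= 81.0 seconds

81.0 seconds


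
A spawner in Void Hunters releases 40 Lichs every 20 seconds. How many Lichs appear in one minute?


Spawns per minute = count * (60 / interval)
= 40 * (60 / 20)
= 40 * 3.0
= 120.0

120.0 per minute


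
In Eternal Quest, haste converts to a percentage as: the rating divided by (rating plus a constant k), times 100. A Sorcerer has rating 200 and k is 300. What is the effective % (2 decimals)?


effective% = rating / (rating + k) * 100
= 200 / (200 + 300) * 100
= 200 / 500 * 100
= 0.4 * 100
= 40.00%

40.00%


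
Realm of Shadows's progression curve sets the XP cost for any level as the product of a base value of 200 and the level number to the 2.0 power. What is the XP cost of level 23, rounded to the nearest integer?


XP = 200 * level^2.0
Substitute level = 23:
XP = 200 * 23^2.0
= 200 * 529.0
= 105800

105800 XP


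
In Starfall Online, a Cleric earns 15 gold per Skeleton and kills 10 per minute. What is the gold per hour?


Gold per minute = 15 * 10 = 150
Gold per hour = 150 * 60 = 9000

9000 gold/hour


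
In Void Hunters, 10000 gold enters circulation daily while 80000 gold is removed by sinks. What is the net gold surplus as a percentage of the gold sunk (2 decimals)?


Net gold = 10000 - 80000 = -70000
Inflation rate = net / sunk * 100 = -70000 / 80000 * 100
= -0.875 * 100
= -87.50%

-87.50%


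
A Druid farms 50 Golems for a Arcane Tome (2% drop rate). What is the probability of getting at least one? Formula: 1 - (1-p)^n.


P(at least one) = 1 - P(none) = 1 - (1-p)^n
p = 2/100 = 0.02
1 - p = 0.98
(1 - p)^50 = 0.98^50 = 0.364170
P(at least one) = 1 - 0.364170 = 0.6358

0.6358


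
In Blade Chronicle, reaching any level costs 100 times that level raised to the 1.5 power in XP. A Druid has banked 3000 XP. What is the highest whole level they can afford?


XP = 100 * level^1.5, so level = (XP / 100)^(1/1.5)
= (3000 / 100)^(1/1.5)
= 30.0^0.6667
= 9.6549
Floor: level = 9

level 9


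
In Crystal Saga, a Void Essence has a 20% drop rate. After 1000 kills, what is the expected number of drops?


Expected drops = kills * (drop_rate / 100)
= 1000 * (20 / 100)
= 1000 * 0.2
= 200.0

200.0 drops


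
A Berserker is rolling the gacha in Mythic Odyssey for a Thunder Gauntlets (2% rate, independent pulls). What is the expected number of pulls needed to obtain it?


Expected pulls for a geometric distribution = 1/p = 100 / rate%
= 100 / 2
= 50.0

50.0 pulls


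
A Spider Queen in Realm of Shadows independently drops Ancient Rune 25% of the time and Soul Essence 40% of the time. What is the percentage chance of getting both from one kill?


For independent events, P(both) = P(A) * P(B)
= 25% * 40%
= 1000 / 100 %
= 10.0%

10.0%


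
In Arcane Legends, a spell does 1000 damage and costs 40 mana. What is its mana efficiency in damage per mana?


Efficiency = damage / mana
= 1000 / 40
= 25.00

25.00 dmg/mana


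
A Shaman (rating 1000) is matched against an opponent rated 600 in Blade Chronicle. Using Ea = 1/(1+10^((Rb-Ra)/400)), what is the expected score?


Elo expected score: Ea = 1/(1 + 10^((Rb-Ra)/400))
Rb - Ra = 600 - 1000 = -400
(Rb-Ra)/400 = -400/400 = -1.0
10^-1.0 = 0.1
Ea = 1/(1 + 0.1) = 1/1.1 = 0.9091

0.9091


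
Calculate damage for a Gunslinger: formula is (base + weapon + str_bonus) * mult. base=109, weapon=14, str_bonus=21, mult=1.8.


Sum base + weapon + str = 109 + 14 + 21 = 144
Multiply by 1.8:
144 * 1.8 = 259.2

259.2 damage


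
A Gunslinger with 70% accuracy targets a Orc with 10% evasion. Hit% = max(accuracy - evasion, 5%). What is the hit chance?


accuracy - evasion = 70 - 10 = 60
Apply floor: max(60, 5) = 60
Hit chance = 60%

60%


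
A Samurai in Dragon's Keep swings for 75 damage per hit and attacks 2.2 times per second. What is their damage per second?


DPS = damage * attack_speed
= 75 * 2.2
= 165.0

165.0 DPS


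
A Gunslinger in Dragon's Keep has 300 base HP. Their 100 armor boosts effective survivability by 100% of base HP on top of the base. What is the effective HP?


EHP = 300 * (1 + 100/100)
= 300 * (1 + 1.0)
= 300 * 2.0
= 600.0

600.0 EHP


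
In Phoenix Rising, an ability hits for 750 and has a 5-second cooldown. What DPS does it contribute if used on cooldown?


DPS = damage / cooldown
= 750 / 5
= 150.00

150.00 DPS


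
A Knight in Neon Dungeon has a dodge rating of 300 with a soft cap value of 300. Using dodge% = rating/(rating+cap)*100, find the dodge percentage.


dodge% = 300 / (300 + 300) * 100
= 300 / 600 * 100
= 0.5 * 100
= 50.00%

50.00%


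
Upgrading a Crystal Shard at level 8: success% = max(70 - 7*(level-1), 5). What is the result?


raw_rate = 70 - 7 * (8 - 1)
= 70 - 7 * 7
= 70 - 49
= 21
Apply floor: max(21, 5) = 21%

21%


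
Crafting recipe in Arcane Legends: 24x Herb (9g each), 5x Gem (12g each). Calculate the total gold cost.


Cost breakdown:
  Herb: 24 * 9 = 216
  Gem: 5 * 12 = 60
Total = 216 + 60 = 276

276 gold


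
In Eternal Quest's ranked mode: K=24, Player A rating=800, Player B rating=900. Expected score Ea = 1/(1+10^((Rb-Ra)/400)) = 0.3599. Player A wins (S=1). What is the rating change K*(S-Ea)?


Elo update: delta = K * (S - Ea), where S = 1 (wins)
S - Ea = 1 - 0.3599 = 0.6401
Rating change = 24 * 0.6401
= 15.36

15.36 rating points


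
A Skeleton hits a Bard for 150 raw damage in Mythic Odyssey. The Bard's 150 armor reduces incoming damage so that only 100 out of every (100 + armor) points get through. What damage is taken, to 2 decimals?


actual = 150 * 100 / (100 + 150)
= 150 * 100 / 250
= 15000 / 250
= 60.00

60.00 damage


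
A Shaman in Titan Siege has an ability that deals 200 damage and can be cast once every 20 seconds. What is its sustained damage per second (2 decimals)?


DPS = damage / cooldown
= 200 / 20
= 10.00

10.00 DPS


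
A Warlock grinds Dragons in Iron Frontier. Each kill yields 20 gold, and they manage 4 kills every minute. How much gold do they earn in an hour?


Gold per minute = 20 * 4 = 80
Gold per hour = 80 * 60 = 4800

4800 gold/hour


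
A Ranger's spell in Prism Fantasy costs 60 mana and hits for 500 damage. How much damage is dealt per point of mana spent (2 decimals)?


Efficiency = damage / mana
= 500 / 60
= 8.33

8.33 dmg/mana


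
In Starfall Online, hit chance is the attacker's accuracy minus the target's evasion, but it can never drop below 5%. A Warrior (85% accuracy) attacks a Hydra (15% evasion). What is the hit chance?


accuracy - evasion = 85 - 15 = 70
Apply floor: max(70, 5) = 70
Hit chance = 70%

70%


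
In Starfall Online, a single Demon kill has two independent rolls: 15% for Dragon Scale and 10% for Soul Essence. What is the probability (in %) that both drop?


For independent events, P(both) = P(A) * P(B)
= 15% * 10%
= 150 / 100 %
= 1.5%

1.5%


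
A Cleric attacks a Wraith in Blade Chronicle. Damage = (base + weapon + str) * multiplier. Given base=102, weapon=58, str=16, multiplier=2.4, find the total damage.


Sum base + weapon + str = 102 + 58 + 16 = 176
Multiply by 2.4:
176 * 2.4 = 422.4

422.4 damage


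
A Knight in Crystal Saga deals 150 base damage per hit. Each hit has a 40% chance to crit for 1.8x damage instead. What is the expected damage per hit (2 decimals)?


E[dmg] = base * (1 + crit_chance * (crit_mult - 1))
cc as decimal = 40/100 = 0.4
cm - 1 = 1.8 - 1 = 0.8
Bonus factor = 0.4 * 0.8 = 0.32
Total multiplier = 1 + 0.32 = 1.32
Expected damage = 150 * 1.32 = 198.00

198.00 damage


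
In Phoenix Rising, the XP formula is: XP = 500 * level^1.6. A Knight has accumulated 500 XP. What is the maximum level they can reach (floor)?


XP = 500 * level^1.6, so level = (XP / 500)^(1/1.6)
= (500 / 500)^(1/1.6)
= 1.0^0.625
= 1.0
Floor: level = 1

level 1


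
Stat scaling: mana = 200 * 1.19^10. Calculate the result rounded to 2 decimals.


value = base * growth^level
= 200 * 1.19^10
= 200 * 5.694684
= 1138.94

1138.94 mana


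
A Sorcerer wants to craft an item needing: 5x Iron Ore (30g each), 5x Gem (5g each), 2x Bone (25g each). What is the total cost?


Cost breakdown:
  Iron Ore: 5 * 30 = 150
  Gem: 5 * 5 = 25
  Bone: 2 * 25 = 50
Total = 150 + 25 + 50 = 225

225 gold


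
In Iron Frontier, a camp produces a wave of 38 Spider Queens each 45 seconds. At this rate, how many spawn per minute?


Spawns per minute = count * (60 / interval)
= 38 * (60 / 45)
= 38 * 1.3333
= 50.67

50.67 per minute


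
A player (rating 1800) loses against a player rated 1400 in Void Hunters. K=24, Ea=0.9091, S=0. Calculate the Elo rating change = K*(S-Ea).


Elo update: delta = K * (S - Ea), where S = 0 (loses)
S - Ea = 0 - 0.9091 = -0.9091
Rating change = 24 * -0.9091
= -21.82

-21.82 rating points


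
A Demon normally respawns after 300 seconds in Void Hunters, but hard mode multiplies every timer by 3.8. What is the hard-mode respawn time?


Respawn time = base * multiplier
= 300 * 3.8
= 1140.0 seconds

1140.0 seconds


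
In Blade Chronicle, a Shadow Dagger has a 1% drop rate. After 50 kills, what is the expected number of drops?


Expected drops = kills * (drop_rate / 100)
= 50 * (1 / 100)
= 50 * 0.01
= 0.5

0.5 drops


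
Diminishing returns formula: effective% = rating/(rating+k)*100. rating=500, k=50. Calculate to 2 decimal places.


effective% = rating / (rating + k) * 100
= 500 / (500 + 50) * 100
= 500 / 550 * 100
= 0.909091 * 100
= 90.91%

90.91%


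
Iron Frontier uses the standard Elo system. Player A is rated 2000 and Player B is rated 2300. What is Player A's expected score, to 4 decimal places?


Elo expected score: Ea = 1/(1 + 10^((Rb-Ra)/400))
Rb - Ra = 2300 - 2000 = 300
(Rb-Ra)/400 = 300/400 = 0.75
10^0.75 = 5.623413
Ea = 1/(1 + 5.623413) = 1/6.623413 = 0.1510

0.1510


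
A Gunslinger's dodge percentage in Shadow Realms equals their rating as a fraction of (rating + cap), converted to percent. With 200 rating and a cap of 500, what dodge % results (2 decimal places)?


dodge% = 200 / (200 + 500) * 100
= 200 / 700 * 100
= 0.285714 * 100
= 28.57%

28.57%


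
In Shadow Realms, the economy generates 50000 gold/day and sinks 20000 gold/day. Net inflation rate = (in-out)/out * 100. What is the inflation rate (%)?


Net gold = 50000 - 20000 = 30000
Inflation rate = net / sunk * 100 = 30000 / 20000 * 100
= 1.5 * 100
= 150.00%

150.00%


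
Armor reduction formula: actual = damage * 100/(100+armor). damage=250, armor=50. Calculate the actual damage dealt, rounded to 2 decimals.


actual = 250 * 100 / (100 + 50)
= 250 * 100 / 150
= 25000 / 150
= 166.67

166.67 damage


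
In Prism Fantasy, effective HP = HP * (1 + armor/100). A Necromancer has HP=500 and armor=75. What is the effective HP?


EHP = 500 * (1 + 75/100)
= 500 * (1 + 0.75)
= 500 * 1.75
= 875.0

875.0 EHP


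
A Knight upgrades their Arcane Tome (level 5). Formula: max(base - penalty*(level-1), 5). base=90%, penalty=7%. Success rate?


raw_rate = 90 - 7 * (5 - 1)
= 90 - 7 * 4
= 90 - 28
= 62
Apply floor: max(62, 5) = 62%

62%


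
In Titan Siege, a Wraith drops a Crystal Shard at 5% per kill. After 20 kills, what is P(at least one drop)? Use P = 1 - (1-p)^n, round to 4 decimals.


P(at least one) = 1 - P(none) = 1 - (1-p)^n
p = 5/100 = 0.05
1 - p = 0.95
(1 - p)^20 = 0.95^20 = 0.358486
P(at least one) = 1 - 0.358486 = 0.6415

0.6415


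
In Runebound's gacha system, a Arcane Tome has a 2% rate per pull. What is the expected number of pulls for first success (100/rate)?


Expected pulls for a geometric distribution = 1/p = 100 / rate%
= 100 / 2
= 50.0

50.0 pulls


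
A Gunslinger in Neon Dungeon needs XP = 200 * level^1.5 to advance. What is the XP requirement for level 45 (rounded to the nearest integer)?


XP = 200 * level^1.5
Substitute level = 45:
XP = 200 * 45^1.5
= 200 * 301.8692
= 60374

60374 XP


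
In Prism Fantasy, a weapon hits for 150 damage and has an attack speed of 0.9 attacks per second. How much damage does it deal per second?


DPS = damage * attack_speed
= 150 * 0.9
= 135.0

135.0 DPS


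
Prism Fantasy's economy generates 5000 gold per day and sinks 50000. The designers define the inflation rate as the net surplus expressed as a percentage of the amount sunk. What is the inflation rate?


Net gold = 5000 - 50000 = -45000
Inflation rate = net / sunk * 100 = -45000 / 50000 * 100
= -0.9 * 100
= -90.00%

-90.00%


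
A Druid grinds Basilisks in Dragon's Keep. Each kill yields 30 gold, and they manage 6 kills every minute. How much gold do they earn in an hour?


Gold per minute = 30 * 6 = 180
Gold per hour = 180 * 60 = 10800

10800 gold/hour


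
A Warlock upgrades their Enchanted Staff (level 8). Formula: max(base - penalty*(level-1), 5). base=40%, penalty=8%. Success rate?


raw_rate = 40 - 8 * (8 - 1)
= 40 - 8 * 7
= 40 - 56
= -16
Apply floor: max(-16, 5) = 5%

5%


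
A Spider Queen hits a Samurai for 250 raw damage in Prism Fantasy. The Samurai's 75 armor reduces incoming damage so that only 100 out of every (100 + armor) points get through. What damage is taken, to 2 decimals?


actual = 250 * 100 / (100 + 75)
= 250 * 100 / 175
= 25000 / 175
= 142.86

142.86 damage


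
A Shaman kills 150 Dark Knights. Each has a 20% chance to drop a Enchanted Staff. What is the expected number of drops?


Expected drops = kills * (drop_rate / 100)
= 150 * (20 / 100)
= 150 * 0.2
= 30.0

30.0 drops


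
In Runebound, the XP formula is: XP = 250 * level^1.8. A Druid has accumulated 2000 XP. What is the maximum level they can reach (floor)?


XP = 250 * level^1.8, so level = (XP / 250)^(1/1.8)
= (2000 / 250)^(1/1.8)
= 8.0^0.5556
= 3.1748
Floor: level = 3

level 3


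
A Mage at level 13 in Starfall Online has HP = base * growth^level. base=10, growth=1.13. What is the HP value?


value = base * growth^level
= 10 * 1.13^13
= 10 * 4.898011
= 48.98

48.98 HP


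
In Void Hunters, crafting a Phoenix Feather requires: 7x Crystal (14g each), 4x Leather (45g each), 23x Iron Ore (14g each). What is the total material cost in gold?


Cost breakdown:
  Crystal: 7 * 14 = 98
  Leather: 4 * 45 = 180
  Iron Ore: 23 * 14 = 322
Total = 98 + 180 + 322 = 600

600 gold


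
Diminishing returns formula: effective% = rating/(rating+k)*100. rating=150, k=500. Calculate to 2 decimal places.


effective% = rating / (rating + k) * 100
= 150 / (150 + 500) * 100
= 150 / 650 * 100
= 0.230769 * 100
= 23.08%

23.08%


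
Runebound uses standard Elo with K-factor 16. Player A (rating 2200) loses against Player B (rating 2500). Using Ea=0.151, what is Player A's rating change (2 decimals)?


Elo update: delta = K * (S - Ea), where S = 0 (loses)
S - Ea = 0 - 0.151 = -0.151
Rating change = 16 * -0.151
= -2.42

-2.42 rating points


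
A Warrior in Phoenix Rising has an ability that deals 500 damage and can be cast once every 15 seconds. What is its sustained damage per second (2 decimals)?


DPS = damage / cooldown
= 500 / 15
= 33.33

33.33 DPS


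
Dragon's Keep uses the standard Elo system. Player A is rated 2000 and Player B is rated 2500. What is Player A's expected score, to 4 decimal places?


Elo expected score: Ea = 1/(1 + 10^((Rb-Ra)/400))
Rb - Ra = 2500 - 2000 = 500
(Rb-Ra)/400 = 500/400 = 1.25
10^1.25 = 17.782794
Ea = 1/(1 + 17.782794) = 1/18.782794 = 0.0532

0.0532


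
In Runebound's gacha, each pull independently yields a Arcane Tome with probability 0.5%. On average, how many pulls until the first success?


Expected pulls for a geometric distribution = 1/p = 100 / rate%
= 100 / 0.5
= 200.0

200.0 pulls


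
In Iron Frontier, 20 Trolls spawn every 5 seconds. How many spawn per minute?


Spawns per minute = count * (60 / interval)
= 20 * (60 / 5)
= 20 * 12.0
= 240.0

240.0 per minute


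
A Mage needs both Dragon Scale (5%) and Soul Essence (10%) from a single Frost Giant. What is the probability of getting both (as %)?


For independent events, P(both) = P(A) * P(B)
= 5% * 10%
= 50 / 100 %
= 0.5%

0.5%


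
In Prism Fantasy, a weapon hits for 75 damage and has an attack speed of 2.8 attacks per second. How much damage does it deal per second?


DPS = damage * attack_speed
= 75 * 2.8
= 210.0

210.0 DPS


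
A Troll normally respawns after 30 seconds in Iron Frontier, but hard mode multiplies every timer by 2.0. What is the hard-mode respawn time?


Respawn time = base * multiplier
= 30 * 2.0
= 60.0 seconds

60.0 seconds


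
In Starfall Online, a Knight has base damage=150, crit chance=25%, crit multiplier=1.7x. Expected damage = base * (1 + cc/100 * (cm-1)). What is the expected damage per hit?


E[dmg] = base * (1 + crit_chance * (crit_mult - 1))
cc as decimal = 25/100 = 0.25
cm - 1 = 1.7 - 1 = 0.7
Bonus factor = 0.25 * 0.7 = 0.175
Total multiplier = 1 + 0.175 = 1.175
Expected damage = 150 * 1.175 = 176.25

176.25 damage


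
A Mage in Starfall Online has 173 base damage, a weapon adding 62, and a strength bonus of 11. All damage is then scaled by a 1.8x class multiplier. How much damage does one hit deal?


Sum base + weapon + str = 173 + 62 + 11 = 246
Multiply by 1.8:
246 * 1.8 = 442.8

442.8 damage


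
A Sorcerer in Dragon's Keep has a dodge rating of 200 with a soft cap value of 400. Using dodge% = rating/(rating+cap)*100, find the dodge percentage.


dodge% = 200 / (200 + 400) * 100
= 200 / 600 * 100
= 0.333333 * 100
= 33.33%

33.33%


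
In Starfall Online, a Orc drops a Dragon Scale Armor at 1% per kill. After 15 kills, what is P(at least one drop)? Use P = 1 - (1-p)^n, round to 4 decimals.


P(at least one) = 1 - P(none) = 1 - (1-p)^n
p = 1/100 = 0.01
1 - p = 0.99
(1 - p)^15 = 0.99^15 = 0.860058
P(at least one) = 1 - 0.860058 = 0.1399

0.1399


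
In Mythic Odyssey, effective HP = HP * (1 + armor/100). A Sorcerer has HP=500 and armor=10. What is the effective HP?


EHP = 500 * (1 + 10/100)
= 500 * (1 + 0.1)
= 500 * 1.1
= 550.0

550.0 EHP


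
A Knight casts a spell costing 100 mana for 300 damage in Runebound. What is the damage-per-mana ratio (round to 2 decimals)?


Efficiency = damage / mana
= 300 / 100
= 3.00

3.00 dmg/mana


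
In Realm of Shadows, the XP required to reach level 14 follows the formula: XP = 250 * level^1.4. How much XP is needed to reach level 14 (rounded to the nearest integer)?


XP = 250 * level^1.4
Substitute level = 14:
XP = 250 * 14^1.4
= 250 * 40.2327
= 10058

10058 XP


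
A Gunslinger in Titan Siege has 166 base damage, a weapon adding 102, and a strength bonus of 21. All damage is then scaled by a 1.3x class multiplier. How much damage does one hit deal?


Sum base + weapon + str = 166 + 102 + 21 = 289
Multiply by 1.3:
289 * 1.3 = 375.7

375.7 damage


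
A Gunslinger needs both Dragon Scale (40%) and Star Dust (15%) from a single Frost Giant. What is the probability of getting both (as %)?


For independent events, P(both) = P(A) * P(B)
= 40% * 15%
= 600 / 100 %
= 6.0%

6.0%


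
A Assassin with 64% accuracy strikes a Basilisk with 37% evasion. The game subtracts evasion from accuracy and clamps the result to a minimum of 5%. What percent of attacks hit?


accuracy - evasion = 64 - 37 = 27
Apply floor: max(27, 5) = 27
Hit chance = 27%

27%


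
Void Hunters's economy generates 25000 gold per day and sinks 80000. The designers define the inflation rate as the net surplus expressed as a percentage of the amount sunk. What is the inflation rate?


Net gold = 25000 - 80000 = -55000
Inflation rate = net / sunk * 100 = -55000 / 80000 * 100
= -0.6875 * 100
= -68.75%

-68.75%


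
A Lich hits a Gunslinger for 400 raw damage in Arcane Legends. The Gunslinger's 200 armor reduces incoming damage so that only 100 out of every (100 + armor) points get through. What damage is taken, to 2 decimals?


actual = 400 * 100 / (100 + 200)
= 400 * 100 / 300
= 40000 / 300
= 133.33

133.33 damage


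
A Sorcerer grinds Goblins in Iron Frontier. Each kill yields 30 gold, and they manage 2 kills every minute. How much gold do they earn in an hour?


Gold per minute = 30 * 2 = 60
Gold per hour = 60 * 60 = 3600

3600 gold/hour


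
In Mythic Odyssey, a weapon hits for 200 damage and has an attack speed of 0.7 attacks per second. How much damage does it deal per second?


DPS = damage * attack_speed
= 200 * 0.7
= 140.0

140.0 DPS


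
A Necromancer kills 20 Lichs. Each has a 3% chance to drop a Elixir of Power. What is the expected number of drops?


Expected drops = kills * (drop_rate / 100)
= 20 * (3 / 100)
= 20 * 0.03
= 0.6

0.6 drops


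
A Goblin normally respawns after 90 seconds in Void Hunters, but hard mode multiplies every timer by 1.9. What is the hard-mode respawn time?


Respawn time = base * multiplier
= 90 * 1.9
= 171.0 seconds

171.0 seconds


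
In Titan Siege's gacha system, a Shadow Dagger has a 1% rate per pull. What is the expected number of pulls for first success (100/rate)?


Expected pulls for a geometric distribution = 1/p = 100 / rate%
= 100 / 1
= 100.0

100.0 pulls


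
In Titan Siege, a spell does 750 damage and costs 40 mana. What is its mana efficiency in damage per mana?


Efficiency = damage / mana
= 750 / 40
= 18.75

18.75 dmg/mana


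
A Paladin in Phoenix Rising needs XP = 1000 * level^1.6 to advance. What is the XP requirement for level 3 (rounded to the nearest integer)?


XP = 1000 * level^1.6
Substitute level = 3:
XP = 1000 * 3^1.6
= 1000 * 5.7995
= 5800

5800 XP


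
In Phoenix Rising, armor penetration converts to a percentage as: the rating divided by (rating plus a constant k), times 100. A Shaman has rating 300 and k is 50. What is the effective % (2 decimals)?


effective% = rating / (rating + k) * 100
= 300 / (300 + 50) * 100
= 300 / 350 * 100
= 0.857143 * 100
= 85.71%

85.71%


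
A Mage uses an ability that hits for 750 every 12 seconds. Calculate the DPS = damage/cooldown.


DPS = damage / cooldown
= 750 / 12
= 62.50

62.50 DPS


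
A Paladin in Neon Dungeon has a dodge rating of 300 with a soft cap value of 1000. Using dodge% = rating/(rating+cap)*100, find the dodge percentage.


dodge% = 300 / (300 + 1000) * 100
= 300 / 1300 * 100
= 0.230769 * 100
= 23.08%

23.08%


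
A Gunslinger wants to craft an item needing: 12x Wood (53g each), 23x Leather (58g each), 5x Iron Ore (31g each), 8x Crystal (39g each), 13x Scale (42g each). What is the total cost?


Cost breakdown:
  Wood: 12 * 53 = 636
  Leather: 23 * 58 = 1334
  Iron Ore: 5 * 31 = 155
  Crystal: 8 * 39 = 312
  Scale: 13 * 42 = 546
Total = 636 + 1334 + 155 + 312 + 546 = 2983

2983 gold


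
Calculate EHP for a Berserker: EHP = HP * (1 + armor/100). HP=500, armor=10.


EHP = 500 * (1 + 10/100)
= 500 * (1 + 0.1)
= 500 * 1.1
= 550.0

550.0 EHP


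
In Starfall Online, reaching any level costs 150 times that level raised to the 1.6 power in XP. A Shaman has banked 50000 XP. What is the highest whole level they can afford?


XP = 150 * level^1.6, so level = (XP / 150)^(1/1.6)
= (50000 / 150)^(1/1.6)
= 333.3333^0.625
= 37.7398
Floor: level = 37

level 37


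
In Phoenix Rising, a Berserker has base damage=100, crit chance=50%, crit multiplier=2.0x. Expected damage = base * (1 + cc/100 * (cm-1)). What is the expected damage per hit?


E[dmg] = base * (1 + crit_chance * (crit_mult - 1))
cc as decimal = 50/100 = 0.5
cm - 1 = 2.0 - 1 = 1.0
Bonus factor = 0.5 * 1.0 = 0.5
Total multiplier = 1 + 0.5 = 1.5
Expected damage = 100 * 1.5 = 150.00

150.00 damage


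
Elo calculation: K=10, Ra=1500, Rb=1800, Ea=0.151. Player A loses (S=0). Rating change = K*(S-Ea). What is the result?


Elo update: delta = K * (S - Ea), where S = 0 (loses)
S - Ea = 0 - 0.151 = -0.151
Rating change = 10 * -0.151
= -1.51

-1.51 rating points


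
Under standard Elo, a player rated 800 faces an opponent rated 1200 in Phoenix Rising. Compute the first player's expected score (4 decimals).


Elo expected score: Ea = 1/(1 + 10^((Rb-Ra)/400))
Rb - Ra = 1200 - 800 = 400
(Rb-Ra)/400 = 400/400 = 1.0
10^1.0 = 10.0
Ea = 1/(1 + 10.0) = 1/11.0 = 0.0909

0.0909


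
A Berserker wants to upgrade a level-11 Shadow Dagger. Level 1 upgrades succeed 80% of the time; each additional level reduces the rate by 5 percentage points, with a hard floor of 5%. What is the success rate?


raw_rate = 80 - 5 * (11 - 1)
= 80 - 5 * 10
= 80 - 50
= 30
Apply floor: max(30, 5) = 30%

30%


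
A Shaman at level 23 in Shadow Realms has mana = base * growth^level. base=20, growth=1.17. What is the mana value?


value = base * growth^level
= 20 * 1.17^23
= 20 * 37.006228
= 740.12

740.12 mana


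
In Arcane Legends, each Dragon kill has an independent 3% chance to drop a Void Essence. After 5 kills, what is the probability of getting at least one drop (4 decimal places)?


P(at least one) = 1 - P(none) = 1 - (1-p)^n
p = 3/100 = 0.03
1 - p = 0.97
(1 - p)^5 = 0.97^5 = 0.858734
P(at least one) = 1 - 0.858734 = 0.1413

0.1413


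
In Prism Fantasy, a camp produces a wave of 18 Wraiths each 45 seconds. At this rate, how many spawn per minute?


Spawns per minute = count * (60 / interval)
= 18 * (60 / 45)
= 18 * 1.3333
= 24.0

24.0 per minute


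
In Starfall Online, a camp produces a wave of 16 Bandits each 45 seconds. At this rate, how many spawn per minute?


Spawns per minute = count * (60 / interval)
= 16 * (60 / 45)
= 16 * 1.3333
= 21.33

21.33 per minute


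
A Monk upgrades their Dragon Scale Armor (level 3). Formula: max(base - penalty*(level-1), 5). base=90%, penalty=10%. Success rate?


raw_rate = 90 - 10 * (3 - 1)
= 90 - 10 * 2
= 90 - 20
= 70
Apply floor: max(70, 5) = 70%

70%


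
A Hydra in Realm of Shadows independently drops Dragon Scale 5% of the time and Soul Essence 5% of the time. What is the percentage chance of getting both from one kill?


For independent events, P(both) = P(A) * P(B)
= 5% * 5%
= 25 / 100 %
= 0.25%

0.25%


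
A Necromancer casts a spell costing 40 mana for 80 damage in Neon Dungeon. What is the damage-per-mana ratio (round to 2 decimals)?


Efficiency = damage / mana
= 80 / 40
= 2.00

2.00 dmg/mana
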